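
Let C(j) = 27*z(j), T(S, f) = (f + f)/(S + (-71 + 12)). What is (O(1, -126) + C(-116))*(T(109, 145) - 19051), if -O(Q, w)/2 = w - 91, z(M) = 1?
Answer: -43899186/5 ≈ -8.7798e+6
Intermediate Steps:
O(Q, w) = 182 - 2*w (O(Q, w) = -2*(w - 91) = -2*(-91 + w) = 182 - 2*w)
T(S, f) = 2*f/(-59 + S) (T(S, f) = (2*f)/(S - 59) = (2*f)/(-59 + S) = 2*f/(-59 + S))
C(j) = 27 (C(j) = 27*1 = 27)
(O(1, -126) + C(-116))*(T(109, 145) - 19051) = ((182 - 2*(-126)) + 27)*(2*145/(-59 + 109) - 19051) = ((182 + 252) + 27)*(2*145/50 - 19051) = (434 + 27)*(2*145*(1/50) - 19051) = 461*(29/5 - 19051) = 461*(-95226/5) = -43899186/5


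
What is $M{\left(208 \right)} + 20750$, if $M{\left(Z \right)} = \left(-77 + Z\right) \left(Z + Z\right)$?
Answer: $75246$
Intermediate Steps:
$M{\left(Z \right)} = 2 Z \left(-77 + Z\right)$ ($M{\left(Z \right)} = \left(-77 + Z\right) 2 Z = 2 Z \left(-77 + Z\right)$)
$M{\left(208 \right)} + 20750 = 2 \cdot 208 \left(-77 + 208\right) + 20750 = 2 \cdot 208 \cdot 131 + 20750 = 54496 + 20750 = 75246$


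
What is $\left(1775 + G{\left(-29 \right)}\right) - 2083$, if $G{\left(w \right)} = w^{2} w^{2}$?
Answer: $706973$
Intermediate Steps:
$G{\left(w \right)} = w^{4}$
$\left(1775 + G{\left(-29 \right)}\right) - 2083 = \left(1775 + \left(-29\right)^{4}\right) - 2083 = \left(1775 + 707281\right) - 2083 = 709056 - 2083 = 706973$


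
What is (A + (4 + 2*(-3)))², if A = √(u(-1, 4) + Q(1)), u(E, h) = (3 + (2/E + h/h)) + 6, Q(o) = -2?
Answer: (2 - √6)² ≈ 0.20204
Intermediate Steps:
u(E, h) = 10 + 2/E (u(E, h) = (3 + (2/E + 1)) + 6 = (3 + (1 + 2/E)) + 6 = (4 + 2/E) + 6 = 10 + 2/E)
A = √6 (A = √((10 + 2/(-1)) - 2) = √((10 + 2*(-1)) - 2) = √((10 - 2) - 2) = √(8 - 2) = √6 ≈ 2.4495)
(A + (4 + 2*(-3)))² = (√6 + (4 + 2*(-3)))² = (√6 + (4 - 6))² = (√6 - 2)² = (-2 + √6)²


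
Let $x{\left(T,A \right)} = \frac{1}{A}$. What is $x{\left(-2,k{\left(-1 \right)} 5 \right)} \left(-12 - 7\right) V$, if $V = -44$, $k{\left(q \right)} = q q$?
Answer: $\frac{836}{5} \approx 167.2$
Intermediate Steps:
$k{\left(q \right)} = q^{2}$
$x{\left(-2,k{\left(-1 \right)} 5 \right)} \left(-12 - 7\right) V = \frac{-12 - 7}{\left(-1\right)^{2} \cdot 5} \left(-44\right) = \frac{1}{1 \cdot 5} \left(-19\right) \left(-44\right) = \frac{1}{5} \left(-19\right) \left(-44\right) = \left(- \frac{19}{5}\right) \left(-44\right) = \frac{836}{5}$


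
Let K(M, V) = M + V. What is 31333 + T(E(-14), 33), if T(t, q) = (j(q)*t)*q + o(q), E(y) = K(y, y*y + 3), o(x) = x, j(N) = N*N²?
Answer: 219426751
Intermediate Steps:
j(N) = N³
E(y) = 3 + y + y² (E(y) = y + (y*y + 3) = y + (y² + 3) = y + (3 + y²) = 3 + y + y²)
T(t, q) = q + t*q⁴ (T(t, q) = (q³*t)*q + q = (t*q³)*q + q = t*q⁴ + q = q + t*q⁴)
31333 + T(E(-14), 33) = 31333 + (33 + (3 - 14 + (-14)²)*33⁴) = 31333 + (33 + (3 - 14 + 196)*1185921) = 31333 + (33 + 185*1185921) = 31333 + (33 + 219395385) = 31333 + 219395418 = 219426751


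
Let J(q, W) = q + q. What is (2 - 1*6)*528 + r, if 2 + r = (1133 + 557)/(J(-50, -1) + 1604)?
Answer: -1588883/752 ≈ -2112.9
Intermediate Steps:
J(q, W) = 2*q
r = -659/752 (r = -2 + (1133 + 557)/(2*(-50) + 1604) = -2 + 1690/(-100 + 1604) = -2 + 1690/1504 = -2 + 1690*(1/1504) = -2 + 845/752 = -659/752 ≈ -0.87633)
(2 - 1*6)*528 + r = (2 - 1*6)*528 - 659/752 = (2 - 6)*528 - 659/752 = -4*528 - 659/752 = -2112 - 659/752 = -1588883/752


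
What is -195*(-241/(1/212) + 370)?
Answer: 9890790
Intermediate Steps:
-195*(-241/(1/212) + 370) = -195*(-241/1/212 + 370) = -195*(-241*212 + 370) = -195*(-51092 + 370) = -195*(-50722) = 9890790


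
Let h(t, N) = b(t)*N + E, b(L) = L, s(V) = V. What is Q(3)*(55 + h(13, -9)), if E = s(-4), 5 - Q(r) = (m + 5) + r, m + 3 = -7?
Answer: -462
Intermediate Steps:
m = -10 (m = -3 - 7 = -10)
Q(r) = 10 - r (Q(r) = 5 - ((-10 + 5) + r) = 5 - (-5 + r) = 5 + (5 - r) = 10 - r)
E = -4
h(t, N) = -4 + N*t (h(t, N) = t*N - 4 = N*t - 4 = -4 + N*t)
Q(3)*(55 + h(13, -9)) = (10 - 1*3)*(55 + (-4 - 9*13)) = (10 - 3)*(55 + (-4 - 117)) = 7*(55 - 121) = 7*(-66) = -462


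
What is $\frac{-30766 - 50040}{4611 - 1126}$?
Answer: $- \frac{80806}{3485} \approx -23.187$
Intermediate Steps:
$\frac{-30766 - 50040}{4611 - 1126} = - \frac{80806}{3485}$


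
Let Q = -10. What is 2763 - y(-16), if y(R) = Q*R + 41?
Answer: 2562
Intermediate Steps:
y(R) = 41 - 10*R (y(R) = -10*R + 41 = 41 - 10*R)
2763 - y(-16) = 2763 - (41 - 10*(-16)) = 2763 - (41 + 160) = 2763 - 1*201 = 2763 - 201 = 2562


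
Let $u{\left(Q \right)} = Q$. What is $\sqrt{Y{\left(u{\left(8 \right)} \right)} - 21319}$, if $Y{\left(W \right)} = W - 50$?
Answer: $i \sqrt{21361} \approx 146.15 i$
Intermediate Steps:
$Y{\left(W \right)} = -50 + W$
$\sqrt{Y{\left(u{\left(8 \right)} \right)} - 21319} = \sqrt{\left(-50 + 8\right) - 21319} = \sqrt{-42 - 21319} = \sqrt{-21361} = i \sqrt{21361}$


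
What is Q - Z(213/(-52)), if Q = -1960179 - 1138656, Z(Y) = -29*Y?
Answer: -161145597/52 ≈ -3.0990e+6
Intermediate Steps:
Q = -3098835
Q - Z(213/(-52)) = -3098835 - (-29)*213/(-52) = -3098835 - (-29)*213*(-1/52) = -3098835 - (-29)*(-213)/52 = -3098835 - 1*6177/52 = -3098835 - 6177/52 = -161145597/52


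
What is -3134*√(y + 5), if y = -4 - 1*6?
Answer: -3134*I*√5 ≈ -7007.8*I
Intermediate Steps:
y = -10 (y = -4 - 6 = -10)
-3134*√(y + 5) = -3134*√(-10 + 5) = -3134*I*√5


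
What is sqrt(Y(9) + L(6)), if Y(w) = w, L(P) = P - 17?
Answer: I*sqrt(2) ≈ 1.4142*I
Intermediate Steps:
L(P) = -17 + P
sqrt(Y(9) + L(6)) = sqrt(9 + (-17 + 6)) = sqrt(9 - 11) = sqrt(-2) = I*sqrt(2)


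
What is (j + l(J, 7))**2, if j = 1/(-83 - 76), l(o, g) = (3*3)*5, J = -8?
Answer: 51179716/25281 ≈ 2024.4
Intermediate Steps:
l(o, g) = 45 (l(o, g) = 9*5 = 45)
j = -1/159 (j = 1/(-159) = -1/159 ≈ -0.0062893)
(j + l(J, 7))**2 = (-1/159 + 45)**2 = (7154/159)**2 = 51179716/25281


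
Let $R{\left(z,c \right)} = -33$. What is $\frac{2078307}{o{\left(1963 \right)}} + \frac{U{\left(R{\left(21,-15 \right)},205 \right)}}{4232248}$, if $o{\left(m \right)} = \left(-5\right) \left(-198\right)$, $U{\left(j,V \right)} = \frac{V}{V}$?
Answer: $\frac{44423791137}{21161240} \approx 2099.3$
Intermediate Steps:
$U{\left(j,V \right)} = 1$
$o{\left(m \right)} = 990$
$\frac{2078307}{o{\left(1963 \right)}} + \frac{U{\left(R{\left(21,-15 \right)},205 \right)}}{4232248} = \frac{2078307}{990} + 1 \cdot \frac{1}{4232248} = 2078307 \cdot \frac{1}{990} + 1 \cdot \frac{1}{4232248} = \frac{20993}{10} + \frac{1}{4232248} = \frac{44423791137}{21161240}$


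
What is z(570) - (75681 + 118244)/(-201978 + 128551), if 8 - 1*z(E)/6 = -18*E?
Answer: 4523884541/73427 ≈ 61611.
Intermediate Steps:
z(E) = 48 + 108*E (z(E) = 48 - (-108)*E = 48 + 108*E)
z(570) - (75681 + 118244)/(-201978 + 128551) = (48 + 108*570) - (75681 + 118244)/(-201978 + 128551) = (48 + 61560) - 193925/(-73427) = 61608 - 193925*(-1)/73427 = 61608 - 1*(-193925/73427) = 61608 + 193925/73427 = 4523884541/73427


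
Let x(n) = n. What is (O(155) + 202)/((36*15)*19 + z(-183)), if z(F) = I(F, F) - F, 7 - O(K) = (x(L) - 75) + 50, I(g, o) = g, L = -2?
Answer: 59/2565 ≈ 0.023002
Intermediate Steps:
O(K) = 34 (O(K) = 7 - ((-2 - 75) + 50) = 7 - (-77 + 50) = 7 - 1*(-27) = 7 + 27 = 34)
z(F) = 0 (z(F) = F - F = 0)
(O(155) + 202)/((36*15)*19 + z(-183)) = (34 + 202)/((36*15)*19 + 0) = 236/(540*19 + 0) = 236/(10260 + 0) = 236/10260 = 236*(1/10260) = 59/2565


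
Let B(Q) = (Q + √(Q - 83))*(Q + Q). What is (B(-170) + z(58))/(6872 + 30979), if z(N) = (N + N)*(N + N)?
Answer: 23752/12617 - 340*I*√253/37851 ≈ 1.8825 - 0.14288*I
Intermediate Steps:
z(N) = 4*N² (z(N) = (2*N)*(2*N) = 4*N²)
B(Q) = 2*Q*(Q + √(-83 + Q)) (B(Q) = (Q + √(-83 + Q))*(2*Q) = 2*Q*(Q + √(-83 + Q)))
(B(-170) + z(58))/(6872 + 30979) = (2*(-170)*(-170 + √(-83 - 170)) + 4*58²)/(6872 + 30979) = (2*(-170)*(-170 + √(-253)) + 4*3364)/37851 = (2*(-170)*(-170 + I*√253) + 13456)*(1/37851) = ((57800 - 340*I*√253) + 13456)*(1/37851) = (71256 - 340*I*√253)*(1/37851) = 23752/12617 - 340*I*√253/37851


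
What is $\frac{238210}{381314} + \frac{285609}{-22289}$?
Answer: $- \frac{51798623768}{4249553873} \approx -12.189$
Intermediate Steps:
$\frac{238210}{381314} + \frac{285609}{-22289} = 238210 \cdot \frac{1}{381314} + 285609 \left(- \frac{1}{22289}\right) = \frac{119105}{190657} - \frac{285609}{22289} = - \frac{51798623768}{4249553873}$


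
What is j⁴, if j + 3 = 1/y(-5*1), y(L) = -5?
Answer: 65536/625 ≈ 104.86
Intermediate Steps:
j = -16/5 (j = -3 + 1/(-5) = -3 - ⅕ = -16/5 ≈ -3.2000)
j⁴ = (-16/5)⁴ = 65536/625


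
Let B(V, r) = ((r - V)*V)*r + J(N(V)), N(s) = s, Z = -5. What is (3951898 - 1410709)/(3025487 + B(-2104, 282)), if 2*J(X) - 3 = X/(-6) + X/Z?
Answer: -76235670/42379642013 ≈ -0.0017989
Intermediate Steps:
J(X) = 3/2 - 11*X/60 (J(X) = 3/2 + (X/(-6) + X/(-5))/2 = 3/2 + (X*(-⅙) + X*(-⅕))/2 = 3/2 + (-X/6 - X/5)/2 = 3/2 + (-11*X/30)/2 = 3/2 - 11*X/60)
B(V, r) = 3/2 - 11*V/60 + V*r*(r - V) (B(V, r) = ((r - V)*V)*r + (3/2 - 11*V/60) = (V*(r - V))*r + (3/2 - 11*V/60) = V*r*(r - V) + (3/2 - 11*V/60) = 3/2 - 11*V/60 + V*r*(r - V))
(3951898 - 1410709)/(3025487 + B(-2104, 282)) = (3951898 - 1410709)/(3025487 + (3/2 - 11/60*(-2104) - 2104*282² - 1*282*(-2104)²)) = 2541189/(3025487 + (3/2 + 5786/15 - 2104*79524 - 1*282*4426816)) = 2541189/(3025487 + (3/2 + 5786/15 - 167318496 - 1248362112)) = 2541189/(3025487 - 42470406623/30) = 2541189/(-42379642013/30) = 2541189*(-30/42379642013) = -76235670/42379642013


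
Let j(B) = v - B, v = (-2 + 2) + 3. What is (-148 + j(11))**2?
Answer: 24336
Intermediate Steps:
v = 3 (v = 0 + 3 = 3)
j(B) = 3 - B
(-148 + j(11))**2 = (-148 + (3 - 1*11))**2 = (-148 + (3 - 11))**2 = (-148 - 8)**2 = (-156)**2 = 24336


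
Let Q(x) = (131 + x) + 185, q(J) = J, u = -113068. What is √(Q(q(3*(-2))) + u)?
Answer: I*√112758 ≈ 335.79*I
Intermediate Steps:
Q(x) = 316 + x
√(Q(q(3*(-2))) + u) = √((316 + 3*(-2)) - 113068) = √((316 - 6) - 113068) = √(310 - 113068) = √(-112758) = I*√112758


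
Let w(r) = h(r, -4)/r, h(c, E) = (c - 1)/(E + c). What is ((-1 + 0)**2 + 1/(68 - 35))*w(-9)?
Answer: -340/3861 ≈ -0.088060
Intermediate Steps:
h(c, E) = (-1 + c)/(E + c)
w(r) = (-1 + r)/(r*(-4 + r)) (w(r) = ((-1 + r)/(-4 + r))/r = (-1 + r)/(r*(-4 + r)))
((-1 + 0)**2 + 1/(68 - 35))*w(-9) = ((-1 + 0)**2 + 1/(68 - 35))*((-1 - 9)/((-9)*(-4 - 9))) = ((-1)**2 + 1/33)*(-1/9*(-10)/(-13)) = (1 + 1/33)*(-1/9*(-1/13)*(-10)) = (34/33)*(-10/117) = -340/3861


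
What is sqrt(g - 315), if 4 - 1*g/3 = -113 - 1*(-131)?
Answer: I*sqrt(357) ≈ 18.894*I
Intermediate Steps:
g = -42 (g = 12 - 3*(-113 - 1*(-131)) = 12 - 3*(-113 + 131) = 12 - 3*18 = 12 - 54 = -42)
sqrt(g - 315) = sqrt(-42 - 315) = sqrt(-357) = I*sqrt(357)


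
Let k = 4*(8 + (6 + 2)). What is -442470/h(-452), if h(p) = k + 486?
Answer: -44247/55 ≈ -804.49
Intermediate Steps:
k = 64 (k = 4*(8 + 8) = 4*16 = 64)
h(p) = 550 (h(p) = 64 + 486 = 550)
-442470/h(-452) = -442470/550 = -442470*1/550 = -44247/55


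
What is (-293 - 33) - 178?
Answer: -504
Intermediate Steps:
(-293 - 33) - 178 = -326 - 178 = -504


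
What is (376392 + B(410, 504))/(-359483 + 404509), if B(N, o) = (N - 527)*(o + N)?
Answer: 134727/22513 ≈ 5.9844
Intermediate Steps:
B(N, o) = (-527 + N)*(N + o)
(376392 + B(410, 504))/(-359483 + 404509) = (376392 + (410² - 527*410 - 527*504 + 410*504))/(-359483 + 404509) = (376392 + (168100 - 216070 - 265608 + 206640))/45026 = (376392 - 106938)*(1/45026) = 269454*(1/45026) = 134727/22513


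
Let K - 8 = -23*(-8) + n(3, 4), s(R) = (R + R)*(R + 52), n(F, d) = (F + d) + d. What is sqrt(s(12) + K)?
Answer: sqrt(1739) ≈ 41.701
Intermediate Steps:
n(F, d) = F + 2*d
s(R) = 2*R*(52 + R) (s(R) = (2*R)*(52 + R) = 2*R*(52 + R))
K = 203 (K = 8 + (-23*(-8) + (3 + 2*4)) = 8 + (184 + (3 + 8)) = 8 + (184 + 11) = 8 + 195 = 203)
sqrt(s(12) + K) = sqrt(2*12*(52 + 12) + 203) = sqrt(2*12*64 + 203) = sqrt(1536 + 203) = sqrt(1739)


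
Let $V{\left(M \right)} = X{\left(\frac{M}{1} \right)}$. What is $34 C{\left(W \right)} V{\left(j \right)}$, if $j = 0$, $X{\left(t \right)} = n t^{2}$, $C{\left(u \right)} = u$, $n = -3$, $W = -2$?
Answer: $0$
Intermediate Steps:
$X{\left(t \right)} = - 3 t^{2}$
$V{\left(M \right)} = - 3 M^{2}$ ($V{\left(M \right)} = - 3 \left(\frac{M}{1}\right)^{2} = - 3 \left(M 1\right)^{2} = - 3 M^{2}$)
$34 C{\left(W \right)} V{\left(j \right)} = 34 \left(-2\right) \left(- 3 \cdot 0^{2}\right) = - 68 \left(\left(-3\right) 0\right) = \left(-68\right) 0 = 0$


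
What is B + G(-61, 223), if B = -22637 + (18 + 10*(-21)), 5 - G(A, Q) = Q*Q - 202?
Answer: -72351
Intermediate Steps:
G(A, Q) = 207 - Q² (G(A, Q) = 5 - (Q*Q - 202) = 5 - (Q² - 202) = 5 - (-202 + Q²) = 5 + (202 - Q²) = 207 - Q²)
B = -22829 (B = -22637 + (18 - 210) = -22637 - 192 = -22829)
B + G(-61, 223) = -22829 + (207 - 1*223²) = -22829 + (207 - 1*49729) = -22829 + (207 - 49729) = -22829 - 49522 = -72351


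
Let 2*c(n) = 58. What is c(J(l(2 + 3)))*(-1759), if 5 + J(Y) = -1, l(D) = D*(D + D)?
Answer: -51011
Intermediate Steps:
l(D) = 2*D² (l(D) = D*(2*D) = 2*D²)
J(Y) = -6 (J(Y) = -5 - 1 = -6)
c(n) = 29 (c(n) = (½)*58 = 29)
c(J(l(2 + 3)))*(-1759) = 29*(-1759) = -51011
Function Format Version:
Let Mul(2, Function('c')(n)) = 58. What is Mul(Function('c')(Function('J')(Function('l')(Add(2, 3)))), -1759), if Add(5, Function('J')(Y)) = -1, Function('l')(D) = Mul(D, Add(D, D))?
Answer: -51011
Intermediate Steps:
Function('l')(D) = Mul(2, Pow(D, 2)) (Function('l')(D) = Mul(D, Mul(2, D)) = Mul(2, Pow(D, 2)))
Function('J')(Y) = -6 (Function('J')(Y) = Add(-5, -1) = -6)
Function('c')(n) = 29 (Function('c')(n) = Mul(Rational(1, 2), 58) = 29)
Mul(Function('c')(Function('J')(Function('l')(Add(2, 3)))), -1759) = Mul(29, -1759) = -51011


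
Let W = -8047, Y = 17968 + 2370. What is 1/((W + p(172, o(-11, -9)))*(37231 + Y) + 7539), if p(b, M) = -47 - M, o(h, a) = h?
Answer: -1/465322688 ≈ -2.1490e-9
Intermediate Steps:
Y = 20338
1/((W + p(172, o(-11, -9)))*(37231 + Y) + 7539) = 1/((-8047 + (-47 - 1*(-11)))*(37231 + 20338) + 7539) = 1/((-8047 + (-47 + 11))*57569 + 7539) = 1/((-8047 - 36)*57569 + 7539) = 1/(-8083*57569 + 7539) = 1/(-465330227 + 7539) = 1/(-465322688) = -1/465322688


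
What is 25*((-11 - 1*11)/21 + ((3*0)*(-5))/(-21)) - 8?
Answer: -718/21 ≈ -34.190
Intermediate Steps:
25*((-11 - 1*11)/21 + ((3*0)*(-5))/(-21)) - 8 = 25*((-11 - 11)*(1/21) + (0*(-5))*(-1/21)) - 8 = 25*(-22*1/21 + 0*(-1/21)) - 8 = 25*(-22/21 + 0) - 8 = 25*(-22/21) - 8 = -550/21 - 8 = -718/21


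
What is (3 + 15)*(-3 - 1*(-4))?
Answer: 18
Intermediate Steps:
(3 + 15)*(-3 - 1*(-4)) = 18*(-3 + 4) = 18*1 = 18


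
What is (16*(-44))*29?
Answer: -20416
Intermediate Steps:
(16*(-44))*29 = -704*29 = -20416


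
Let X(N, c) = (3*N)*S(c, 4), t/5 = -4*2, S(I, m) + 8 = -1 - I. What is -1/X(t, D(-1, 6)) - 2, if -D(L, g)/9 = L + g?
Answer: -8639/4320 ≈ -1.9998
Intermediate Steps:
S(I, m) = -9 - I (S(I, m) = -8 + (-1 - I) = -9 - I)
D(L, g) = -9*L - 9*g (D(L, g) = -9*(L + g) = -9*L - 9*g)
t = -40 (t = 5*(-4*2) = 5*(-8) = -40)
X(N, c) = 3*N*(-9 - c) (X(N, c) = (3*N)*(-9 - c) = 3*N*(-9 - c))
-1/X(t, D(-1, 6)) - 2 = -1/((-3*(-40)*(9 + (-9*(-1) - 9*6)))) - 2 = -1/((-3*(-40)*(9 + (9 - 54)))) - 2 = -1/((-3*(-40)*(9 - 45))) - 2 = -1/((-3*(-40)*(-36))) - 2 = -1/(-4320) - 2 = -1*(-1/4320) - 2 = 1/4320 - 2 = -8639/4320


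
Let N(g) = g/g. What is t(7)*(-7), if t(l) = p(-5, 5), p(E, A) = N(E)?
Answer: -7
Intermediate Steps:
N(g) = 1
p(E, A) = 1
t(l) = 1
t(7)*(-7) = 1*(-7) = -7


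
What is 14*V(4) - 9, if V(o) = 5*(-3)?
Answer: -219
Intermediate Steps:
V(o) = -15
14*V(4) - 9 = 14*(-15) - 9 = -210 - 9 = -219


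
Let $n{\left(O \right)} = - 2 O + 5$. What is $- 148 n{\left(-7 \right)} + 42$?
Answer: $-2770$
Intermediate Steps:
$n{\left(O \right)} = 5 - 2 O$
$- 148 n{\left(-7 \right)} + 42 = - 148 \left(5 - -14\right) + 42 = - 148 \left(5 + 14\right) + 42 = \left(-148\right) 19 + 42 = -2812 + 42 = -2770$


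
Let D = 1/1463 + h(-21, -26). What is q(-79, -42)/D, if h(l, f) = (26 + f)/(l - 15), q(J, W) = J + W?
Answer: -177023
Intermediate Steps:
h(l, f) = (26 + f)/(-15 + l)
D = 1/1463 (D = 1/1463 + (26 - 26)/(-15 - 21) = 1/1463 + 0/(-36) = 1/1463 - 1/36*0 = 1/1463 + 0 = 1/1463 ≈ 0.00068353)
q(-79, -42)/D = (-79 - 42)/(1/1463) = -121*1463 = -177023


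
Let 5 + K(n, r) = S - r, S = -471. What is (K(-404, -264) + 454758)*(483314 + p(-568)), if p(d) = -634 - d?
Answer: 219658445408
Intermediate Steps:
K(n, r) = -476 - r (K(n, r) = -5 + (-471 - r) = -476 - r)
(K(-404, -264) + 454758)*(483314 + p(-568)) = ((-476 - 1*(-264)) + 454758)*(483314 + (-634 - 1*(-568))) = ((-476 + 264) + 454758)*(483314 + (-634 + 568)) = (-212 + 454758)*(483314 - 66) = 454546*483248 = 219658445408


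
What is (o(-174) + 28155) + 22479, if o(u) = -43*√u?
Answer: 50634 - 43*I*√174 ≈ 50634.0 - 567.21*I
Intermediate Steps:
(o(-174) + 28155) + 22479 = (-43*I*√174 + 28155) + 22479 = (28155 - 43*I*√174) + 22479 = 50634 - 43*I*√174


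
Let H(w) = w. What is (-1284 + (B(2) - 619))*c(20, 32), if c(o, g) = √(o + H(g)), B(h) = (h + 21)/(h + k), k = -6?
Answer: -7635*√13/2 ≈ -13764.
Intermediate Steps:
B(h) = (21 + h)/(-6 + h) (B(h) = (h + 21)/(h - 6) = (21 + h)/(-6 + h))
c(o, g) = √(g + o) (c(o, g) = √(o + g) = √(g + o))
(-1284 + (B(2) - 619))*c(20, 32) = (-1284 + ((21 + 2)/(-6 + 2) - 619))*√(32 + 20) = (-1284 + (23/(-4) - 619))*√52 = (-1284 + (-¼*23 - 619))*(2*√13) = (-1284 + (-23/4 - 619))*(2*√13) = (-1284 - 2499/4)*(2*√13) = -7635*√13/2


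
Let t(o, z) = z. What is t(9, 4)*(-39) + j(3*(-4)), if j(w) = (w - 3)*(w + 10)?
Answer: -126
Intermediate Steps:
j(w) = (-3 + w)*(10 + w)
t(9, 4)*(-39) + j(3*(-4)) = 4*(-39) + (-30 + (3*(-4))² + 7*(3*(-4))) = -156 + (-30 + (-12)² + 7*(-12)) = -156 + (-30 + 144 - 84) = -156 + 30 = -126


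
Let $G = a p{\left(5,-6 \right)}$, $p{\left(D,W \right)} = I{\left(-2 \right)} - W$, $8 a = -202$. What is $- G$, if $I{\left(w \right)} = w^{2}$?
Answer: $\frac{505}{2} \approx 252.5$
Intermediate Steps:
$a = - \frac{101}{4}$ ($a = \frac{1}{8} \left(-202\right) = - \frac{101}{4} \approx -25.25$)
$p{\left(D,W \right)} = 4 - W$ ($p{\left(D,W \right)} = \left(-2\right)^{2} - W = 4 - W$)
$G = - \frac{505}{2}$ ($G = - \frac{101 \left(4 - -6\right)}{4} = - \frac{101 \left(4 + 6\right)}{4} = \left(- \frac{101}{4}\right) 10 = - \frac{505}{2} \approx -252.5$)
$- G = \left(-1\right) \left(- \frac{505}{2}\right) = \frac{505}{2}$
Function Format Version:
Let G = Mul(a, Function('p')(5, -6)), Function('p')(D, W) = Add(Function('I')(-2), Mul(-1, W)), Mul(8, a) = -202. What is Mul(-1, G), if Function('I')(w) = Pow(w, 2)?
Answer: Rational(505, 2) ≈ 252.50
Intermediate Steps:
a = Rational(-101, 4) (a = Mul(Rational(1, 8), -202) = Rational(-101, 4) ≈ -25.250)
Function('p')(D, W) = Add(4, Mul(-1, W)) (Function('p')(D, W) = Add(Pow(-2, 2), Mul(-1, W)) = Add(4, Mul(-1, W)))
G = Rational(-505, 2) (G = Mul(Rational(-101, 4), Add(4, Mul(-1, -6))) = Mul(Rational(-101, 4), Add(4, 6)) = Mul(Rational(-101, 4), 10) = Rational(-505, 2) ≈ -252.50)
Mul(-1, G) = Mul(-1, Rational(-505, 2)) = Rational(505, 2)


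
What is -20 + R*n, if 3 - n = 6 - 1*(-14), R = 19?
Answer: -343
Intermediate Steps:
n = -17 (n = 3 - (6 - 1*(-14)) = 3 - (6 + 14) = 3 - 1*20 = 3 - 20 = -17)
-20 + R*n = -20 + 19*(-17) = -20 - 323 = -343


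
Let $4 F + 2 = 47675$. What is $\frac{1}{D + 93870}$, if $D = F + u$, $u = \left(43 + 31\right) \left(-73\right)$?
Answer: $\frac{4}{401545} \approx 9.9615 \cdot 10^{-6}$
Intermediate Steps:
$F = \frac{47673}{4}$ ($F = - \frac{1}{2} + \frac{1}{4} \cdot 47675 = - \frac{1}{2} + \frac{47675}{4} = \frac{47673}{4} \approx 11918.0$)
$u = -5402$ ($u = 74 \left(-73\right) = -5402$)
$D = \frac{26065}{4}$ ($D = \frac{47673}{4} - 5402 = \frac{26065}{4} \approx 6516.3$)
$\frac{1}{D + 93870} = \frac{1}{\frac{26065}{4} + 93870} = \frac{1}{\frac{401545}{4}} = \frac{4}{401545}$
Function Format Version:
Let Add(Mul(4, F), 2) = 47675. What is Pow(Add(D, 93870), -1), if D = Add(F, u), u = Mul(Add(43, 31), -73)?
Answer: Rational(4, 401545) ≈ 9.9615e-6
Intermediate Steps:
F = Rational(47673, 4) (F = Add(Rational(-1, 2), Mul(Rational(1, 4), 47675)) = Add(Rational(-1, 2), Rational(47675, 4)) = Rational(47673, 4) ≈ 11918.)
u = -5402 (u = Mul(74, -73) = -5402)
D = Rational(26065, 4) (D = Add(Rational(47673, 4), -5402) = Rational(26065, 4) ≈ 6516.3)
Pow(Add(D, 93870), -1) = Pow(Add(Rational(26065, 4), 93870), -1) = Pow(Rational(401545, 4), -1) = Rational(4, 401545)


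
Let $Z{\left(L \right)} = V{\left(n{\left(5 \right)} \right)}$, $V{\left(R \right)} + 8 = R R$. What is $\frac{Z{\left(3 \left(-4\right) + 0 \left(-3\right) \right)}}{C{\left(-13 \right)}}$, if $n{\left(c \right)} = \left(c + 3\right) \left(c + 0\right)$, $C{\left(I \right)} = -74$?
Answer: $- \frac{796}{37} \approx -21.514$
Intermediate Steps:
$n{\left(c \right)} = c \left(3 + c\right)$ ($n{\left(c \right)} = \left(3 + c\right) c = c \left(3 + c\right)$)
$V{\left(R \right)} = -8 + R^{2}$ ($V{\left(R \right)} = -8 + R R = -8 + R^{2}$)
$Z{\left(L \right)} = 1592$ ($Z{\left(L \right)} = -8 + \left(5 \left(3 + 5\right)\right)^{2} = -8 + \left(5 \cdot 8\right)^{2} = -8 + 40^{2} = -8 + 1600 = 1592$)
$\frac{Z{\left(3 \left(-4\right) + 0 \left(-3\right) \right)}}{C{\left(-13 \right)}} = \frac{1592}{-74} = 1592 \left(- \frac{1}{74}\right) = - \frac{796}{37}$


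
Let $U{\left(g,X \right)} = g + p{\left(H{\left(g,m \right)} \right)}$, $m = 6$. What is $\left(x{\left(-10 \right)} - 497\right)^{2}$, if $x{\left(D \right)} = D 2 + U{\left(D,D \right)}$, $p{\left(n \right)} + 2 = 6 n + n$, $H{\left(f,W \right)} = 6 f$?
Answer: $900601$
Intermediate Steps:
$p{\left(n \right)} = -2 + 7 n$ ($p{\left(n \right)} = -2 + \left(6 n + n\right) = -2 + 7 n$)
$U{\left(g,X \right)} = -2 + 43 g$ ($U{\left(g,X \right)} = g + \left(-2 + 7 \cdot 6 g\right) = g + \left(-2 + 42 g\right) = -2 + 43 g$)
$x{\left(D \right)} = -2 + 45 D$ ($x{\left(D \right)} = D 2 + \left(-2 + 43 D\right) = 2 D + \left(-2 + 43 D\right) = -2 + 45 D$)
$\left(x{\left(-10 \right)} - 497\right)^{2} = \left(\left(-2 + 45 \left(-10\right)\right) - 497\right)^{2} = \left(\left(-2 - 450\right) - 497\right)^{2} = \left(-452 - 497\right)^{2} = \left(-949\right)^{2} = 900601$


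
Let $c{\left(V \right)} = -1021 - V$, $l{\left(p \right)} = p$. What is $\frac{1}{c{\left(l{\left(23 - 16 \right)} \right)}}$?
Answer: $- \frac{1}{1028} \approx -0.00097276$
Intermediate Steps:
$\frac{1}{c{\left(l{\left(23 - 16 \right)} \right)}} = \frac{1}{-1021 - \left(23 - 16\right)} = \frac{1}{-1021 - 7} = \frac{1}{-1028} = - \frac{1}{1028}$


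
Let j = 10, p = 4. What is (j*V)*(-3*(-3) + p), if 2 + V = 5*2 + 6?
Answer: 1820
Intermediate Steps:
V = 14 (V = -2 + (5*2 + 6) = -2 + (10 + 6) = -2 + 16 = 14)
(j*V)*(-3*(-3) + p) = (10*14)*(-3*(-3) + 4) = 140*(9 + 4) = 140*13 = 1820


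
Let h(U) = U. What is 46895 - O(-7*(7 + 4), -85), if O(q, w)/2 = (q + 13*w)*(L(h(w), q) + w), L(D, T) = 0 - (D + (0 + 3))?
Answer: 39803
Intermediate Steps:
L(D, T) = -3 - D (L(D, T) = 0 - (D + 3) = 0 - (3 + D) = 0 + (-3 - D) = -3 - D)
O(q, w) = -78*w - 6*q (O(q, w) = 2*((q + 13*w)*((-3 - w) + w)) = 2*((q + 13*w)*(-3)) = 2*(-39*w - 3*q) = -78*w - 6*q)
46895 - O(-7*(7 + 4), -85) = 46895 - (-78*(-85) - (-42)*(7 + 4)) = 46895 - (6630 - (-42)*11) = 46895 - (6630 - 6*(-77)) = 46895 - (6630 + 462) = 46895 - 1*7092 = 46895 - 7092 = 39803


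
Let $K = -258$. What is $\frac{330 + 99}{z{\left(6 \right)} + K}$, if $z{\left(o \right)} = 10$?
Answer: $- \frac{429}{248} \approx -1.7298$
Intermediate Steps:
$\frac{330 + 99}{z{\left(6 \right)} + K} = \frac{330 + 99}{10 - 258} = \frac{429}{-248} = 429 \left(- \frac{1}{248}\right) = - \frac{429}{248}$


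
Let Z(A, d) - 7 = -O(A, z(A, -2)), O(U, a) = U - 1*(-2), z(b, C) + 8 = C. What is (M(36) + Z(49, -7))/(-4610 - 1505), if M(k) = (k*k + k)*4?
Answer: -5284/6115 ≈ -0.86410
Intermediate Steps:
z(b, C) = -8 + C
O(U, a) = 2 + U (O(U, a) = U + 2 = 2 + U)
Z(A, d) = 5 - A (Z(A, d) = 7 - (2 + A) = 7 + (-2 - A) = 5 - A)
M(k) = 4*k + 4*k² (M(k) = (k² + k)*4 = (k + k²)*4 = 4*k + 4*k²)
(M(36) + Z(49, -7))/(-4610 - 1505) = (4*36*(1 + 36) + (5 - 1*49))/(-4610 - 1505) = (4*36*37 + (5 - 49))/(-6115) = (5328 - 44)*(-1/6115) = 5284*(-1/6115) = -5284/6115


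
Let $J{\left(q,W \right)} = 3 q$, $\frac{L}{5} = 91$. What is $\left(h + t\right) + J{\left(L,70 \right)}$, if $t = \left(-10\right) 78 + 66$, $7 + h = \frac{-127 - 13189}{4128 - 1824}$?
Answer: $\frac{367615}{576} \approx 638.22$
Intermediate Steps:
$L = 455$ ($L = 5 \cdot 91 = 455$)
$h = - \frac{7361}{576}$ ($h = -7 + \frac{-127 - 13189}{4128 - 1824} = -7 - \frac{13316}{2304} = -7 - \frac{3329}{576} = - \frac{7361}{576} \approx -12.78$)
$t = -714$ ($t = -780 + 66 = -714$)
$\left(h + t\right) + J{\left(L,70 \right)} = \left(- \frac{7361}{576} - 714\right) + 3 \cdot 455 = - \frac{418625}{576} + 1365 = \frac{367615}{576}$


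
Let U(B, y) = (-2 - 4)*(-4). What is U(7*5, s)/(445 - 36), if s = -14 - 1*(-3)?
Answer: 24/409 ≈ 0.058680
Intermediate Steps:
s = -11 (s = -14 + 3 = -11)
U(B, y) = 24 (U(B, y) = -6*(-4) = 24)
U(7*5, s)/(445 - 36) = 24/(445 - 36) = 24/409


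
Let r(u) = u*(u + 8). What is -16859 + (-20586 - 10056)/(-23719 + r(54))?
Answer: -343404047/20371 ≈ -16858.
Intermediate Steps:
r(u) = u*(8 + u)
-16859 + (-20586 - 10056)/(-23719 + r(54)) = -16859 + (-20586 - 10056)/(-23719 + 54*(8 + 54)) = -16859 - 30642/(-23719 + 54*62) = -16859 - 30642/(-23719 + 3348) = -16859 - 30642/(-20371) = -16859 - 30642*(-1/20371) = -16859 + 30642/20371 = -343404047/20371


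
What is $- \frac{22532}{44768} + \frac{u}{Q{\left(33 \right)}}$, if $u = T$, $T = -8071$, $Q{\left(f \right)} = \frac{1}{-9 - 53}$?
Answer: $\frac{5600493551}{11192} \approx 5.004 \cdot 10^{5}$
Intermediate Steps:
$Q{\left(f \right)} = - \frac{1}{62}$ ($Q{\left(f \right)} = \frac{1}{-62} = - \frac{1}{62}$)
$u = -8071$
$- \frac{22532}{44768} + \frac{u}{Q{\left(33 \right)}} = - \frac{22532}{44768} - \frac{8071}{- \frac{1}{62}} = \left(-22532\right) \frac{1}{44768} - -500402 = - \frac{5633}{11192} + 500402 = \frac{5600493551}{11192}$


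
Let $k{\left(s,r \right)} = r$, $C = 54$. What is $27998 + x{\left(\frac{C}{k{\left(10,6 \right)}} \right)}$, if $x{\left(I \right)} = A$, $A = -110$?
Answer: $27888$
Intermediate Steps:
$x{\left(I \right)} = -110$
$27998 + x{\left(\frac{C}{k{\left(10,6 \right)}} \right)} = 27998 - 110 = 27888$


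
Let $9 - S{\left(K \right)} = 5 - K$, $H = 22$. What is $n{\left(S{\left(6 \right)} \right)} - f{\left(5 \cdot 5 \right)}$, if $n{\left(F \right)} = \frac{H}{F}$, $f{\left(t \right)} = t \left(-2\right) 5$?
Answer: $\frac{1261}{5} \approx 252.2$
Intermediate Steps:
$S{\left(K \right)} = 4 + K$ ($S{\left(K \right)} = 9 - \left(5 - K\right) = 9 + \left(-5 + K\right) = 4 + K$)
$f{\left(t \right)} = - 10 t$ ($f{\left(t \right)} = - 2 t 5 = - 10 t$)
$n{\left(F \right)} = \frac{22}{F}$
$n{\left(S{\left(6 \right)} \right)} - f{\left(5 \cdot 5 \right)} = \frac{22}{4 + 6} - - 10 \cdot 5 \cdot 5 = \frac{22}{10} - \left(-10\right) 25 = 22 \cdot \frac{1}{10} - -250 = \frac{11}{5} + 250 = \frac{1261}{5}$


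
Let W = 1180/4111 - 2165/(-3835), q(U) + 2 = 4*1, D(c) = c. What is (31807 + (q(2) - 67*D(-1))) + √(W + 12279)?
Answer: 31876 + √122089636000383402/3153137 ≈ 31987.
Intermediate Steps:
q(U) = 2 (q(U) = -2 + 4*1 = -2 + 4 = 2)
W = 2685123/3153137 (W = 1180*(1/4111) - 2165*(-1/3835) = 1180/4111 + 433/767 = 2685123/3153137 ≈ 0.85157)
(31807 + (q(2) - 67*D(-1))) + √(W + 12279) = (31807 + (2 - 67*(-1))) + √(2685123/3153137 + 12279) = (31807 + (2 + 67)) + √(38720054346/3153137) = (31807 + 69) + √122089636000383402/3153137 = 31876 + √122089636000383402/3153137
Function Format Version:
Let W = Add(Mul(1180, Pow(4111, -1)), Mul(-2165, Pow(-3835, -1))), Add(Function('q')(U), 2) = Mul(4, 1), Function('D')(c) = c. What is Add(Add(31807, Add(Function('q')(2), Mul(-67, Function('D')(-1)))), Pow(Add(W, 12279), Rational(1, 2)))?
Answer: Add(31876, Mul(Rational(1, 3153137), Pow(122089636000383402, Rational(1, 2)))) ≈ 31987.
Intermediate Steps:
Function('q')(U) = 2 (Function('q')(U) = Add(-2, Mul(4, 1)) = Add(-2, 4) = 2)
W = Rational(2685123, 3153137) (W = Add(Mul(1180, Rational(1, 4111)), Mul(-2165, Rational(-1, 3835))) = Add(Rational(1180, 4111), Rational(433, 767)) = Rational(2685123, 3153137) ≈ 0.85157)
Add(Add(31807, Add(Function('q')(2), Mul(-67, Function('D')(-1)))), Pow(Add(W, 12279), Rational(1, 2))) = Add(Add(31807, Add(2, Mul(-67, -1))), Pow(Add(Rational(2685123, 3153137), 12279), Rational(1, 2))) = Add(Add(31807, Add(2, 67)), Pow(Rational(38720054346, 3153137), Rational(1, 2))) = Add(Add(31807, 69), Mul(Rational(1, 3153137), Pow(122089636000383402, Rational(1, 2)))) = Add(31876, Mul(Rational(1, 3153137), Pow(122089636000383402, Rational(1, 2))))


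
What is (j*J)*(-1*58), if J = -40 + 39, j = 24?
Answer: 1392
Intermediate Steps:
J = -1
(j*J)*(-1*58) = (24*(-1))*(-1*58) = -24*(-58) = 1392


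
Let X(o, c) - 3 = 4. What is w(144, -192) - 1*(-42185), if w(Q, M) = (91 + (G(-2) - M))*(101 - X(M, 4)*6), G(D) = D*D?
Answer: 59118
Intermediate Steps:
X(o, c) = 7 (X(o, c) = 3 + 4 = 7)
G(D) = D²
w(Q, M) = 5605 - 59*M (w(Q, M) = (91 + ((-2)² - M))*(101 - 1*7*6) = (91 + (4 - M))*(101 - 7*6) = (95 - M)*(101 - 42) = (95 - M)*59 = 5605 - 59*M)
w(144, -192) - 1*(-42185) = (5605 - 59*(-192)) - 1*(-42185) = (5605 + 11328) + 42185 = 16933 + 42185 = 59118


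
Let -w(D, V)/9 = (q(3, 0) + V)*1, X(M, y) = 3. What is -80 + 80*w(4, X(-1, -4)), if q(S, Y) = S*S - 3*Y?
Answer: -8720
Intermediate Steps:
q(S, Y) = S**2 - 3*Y
w(D, V) = -81 - 9*V (w(D, V) = -9*((3**2 - 3*0) + V) = -9*((9 + 0) + V) = -9*(9 + V) = -81 - 9*V)
-80 + 80*w(4, X(-1, -4)) = -80 + 80*(-81 - 9*3) = -80 + 80*(-81 - 27) = -80 + 80*(-108) = -80 - 8640 = -8720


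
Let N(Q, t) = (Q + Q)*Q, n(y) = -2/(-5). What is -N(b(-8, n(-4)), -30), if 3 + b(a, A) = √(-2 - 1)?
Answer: -12 + 12*I*√3 ≈ -12.0 + 20.785*I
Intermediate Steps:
n(y) = ⅖ (n(y) = -2*(-⅕) = ⅖)
b(a, A) = -3 + I*√3 (b(a, A) = -3 + √(-2 - 1) = -3 + √(-3) = -3 + I*√3)
N(Q, t) = 2*Q² (N(Q, t) = (2*Q)*Q = 2*Q²)
-N(b(-8, n(-4)), -30) = -2*(-3 + I*√3)²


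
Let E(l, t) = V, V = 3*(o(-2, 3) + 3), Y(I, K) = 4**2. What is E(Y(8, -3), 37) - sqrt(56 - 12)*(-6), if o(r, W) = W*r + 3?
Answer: 12*sqrt(11) ≈ 39.799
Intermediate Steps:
Y(I, K) = 16
o(r, W) = 3 + W*r
V = 0 (V = 3*((3 + 3*(-2)) + 3) = 3*((3 - 6) + 3) = 3*(-3 + 3) = 3*0 = 0)
E(l, t) = 0
E(Y(8, -3), 37) - sqrt(56 - 12)*(-6) = 0 - sqrt(56 - 12)*(-6) = 0 - sqrt(44)*(-6) = 0 - 2*sqrt(11)*(-6) = 0 - (-12)*sqrt(11) = 0 + 12*sqrt(11) = 12*sqrt(11)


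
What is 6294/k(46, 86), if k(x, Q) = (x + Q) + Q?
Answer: 3147/109 ≈ 28.872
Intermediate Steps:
k(x, Q) = x + 2*Q (k(x, Q) = (Q + x) + Q = x + 2*Q)
6294/k(46, 86) = 6294/(46 + 2*86) = 6294/(46 + 172) = 6294/218 = 6294*(1/218) = 3147/109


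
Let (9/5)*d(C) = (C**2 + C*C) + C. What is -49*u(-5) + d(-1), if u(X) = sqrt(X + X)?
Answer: 5/9 - 49*I*sqrt(10) ≈ 0.55556 - 154.95*I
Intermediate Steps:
u(X) = sqrt(2)*sqrt(X) (u(X) = sqrt(2*X) = sqrt(2)*sqrt(X))
d(C) = 5*C/9 + 10*C**2/9 (d(C) = 5*((C**2 + C*C) + C)/9 = 5*((C**2 + C**2) + C)/9 = 5*(2*C**2 + C)/9 = 5*(C + 2*C**2)/9 = 5*C/9 + 10*C**2/9)
-49*u(-5) + d(-1) = -49*sqrt(2)*sqrt(-5) + (5/9)*(-1)*(1 + 2*(-1)) = -49*sqrt(2)*I*sqrt(5) + (5/9)*(-1)*(1 - 2) = -49*I*sqrt(10) + (5/9)*(-1)*(-1) = -49*I*sqrt(10) + 5/9 = 5/9 - 49*I*sqrt(10)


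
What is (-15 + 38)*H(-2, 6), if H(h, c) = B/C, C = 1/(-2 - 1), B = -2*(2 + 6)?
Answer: 1104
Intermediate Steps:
B = -16 (B = -2*8 = -16)
C = -⅓ (C = 1/(-3) = -⅓ ≈ -0.33333)
H(h, c) = 48 (H(h, c) = -16/(-⅓) = -16*(-3) = 48)
(-15 + 38)*H(-2, 6) = (-15 + 38)*48 = 23*48 = 1104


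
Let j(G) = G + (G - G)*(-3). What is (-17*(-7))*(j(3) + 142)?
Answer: 17255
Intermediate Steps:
j(G) = G (j(G) = G + 0*(-3) = G + 0 = G)
(-17*(-7))*(j(3) + 142) = (-17*(-7))*(3 + 142) = 119*145 = 17255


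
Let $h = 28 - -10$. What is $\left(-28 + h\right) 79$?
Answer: $790$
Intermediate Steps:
$h = 38$ ($h = 28 + 10 = 38$)
$\left(-28 + h\right) 79 = \left(-28 + 38\right) 79 = 10 \cdot 79 = 790$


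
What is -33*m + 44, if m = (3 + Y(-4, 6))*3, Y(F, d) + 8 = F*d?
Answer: 2915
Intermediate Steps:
Y(F, d) = -8 + F*d
m = -87 (m = (3 + (-8 - 4*6))*3 = (3 + (-8 - 24))*3 = (3 - 32)*3 = -29*3 = -87)
-33*m + 44 = -33*(-87) + 44 = 2871 + 44 = 2915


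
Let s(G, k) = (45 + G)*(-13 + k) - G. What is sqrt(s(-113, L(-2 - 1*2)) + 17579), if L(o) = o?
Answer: 4*sqrt(1178) ≈ 137.29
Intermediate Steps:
s(G, k) = -G + (-13 + k)*(45 + G) (s(G, k) = (-13 + k)*(45 + G) - G = -G + (-13 + k)*(45 + G))
sqrt(s(-113, L(-2 - 1*2)) + 17579) = sqrt((-585 - 14*(-113) + 45*(-2 - 1*2) - 113*(-2 - 1*2)) + 17579) = sqrt((-585 + 1582 + 45*(-2 - 2) - 113*(-2 - 2)) + 17579) = sqrt((-585 + 1582 + 45*(-4) - 113*(-4)) + 17579) = sqrt((-585 + 1582 - 180 + 452) + 17579) = sqrt(1269 + 17579) = sqrt(18848) = 4*sqrt(1178)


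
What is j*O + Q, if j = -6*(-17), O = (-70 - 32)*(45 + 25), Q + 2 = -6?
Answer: -728288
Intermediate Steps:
Q = -8 (Q = -2 - 6 = -8)
O = -7140 (O = -102*70 = -7140)
j = 102
j*O + Q = 102*(-7140) - 8 = -728280 - 8 = -728288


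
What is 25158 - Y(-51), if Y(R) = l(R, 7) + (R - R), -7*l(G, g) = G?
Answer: 176055/7 ≈ 25151.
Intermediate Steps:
l(G, g) = -G/7
Y(R) = -R/7 (Y(R) = -R/7 + (R - R) = -R/7 + 0 = -R/7)
25158 - Y(-51) = 25158 - (-1)*(-51)/7 = 25158 - 1*51/7 = 25158 - 51/7 = 176055/7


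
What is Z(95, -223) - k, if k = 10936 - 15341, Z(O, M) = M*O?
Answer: -16780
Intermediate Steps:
k = -4405
Z(95, -223) - k = -223*95 - 1*(-4405) = -21185 + 4405 = -16780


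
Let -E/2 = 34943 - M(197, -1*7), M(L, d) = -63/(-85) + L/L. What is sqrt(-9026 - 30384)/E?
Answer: -85*I*sqrt(39410)/5940014 ≈ -0.0028408*I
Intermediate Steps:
M(L, d) = 148/85 (M(L, d) = -63*(-1/85) + 1 = 63/85 + 1 = 148/85)
E = -5940014/85 (E = -2*(34943 - 1*148/85) = -2*(34943 - 148/85) = -2*2970007/85 = -5940014/85 ≈ -69883.)
sqrt(-9026 - 30384)/E = sqrt(-9026 - 30384)/(-5940014/85) = sqrt(-39410)*(-85/5940014) = (I*sqrt(39410))*(-85/5940014) = -85*I*sqrt(39410)/5940014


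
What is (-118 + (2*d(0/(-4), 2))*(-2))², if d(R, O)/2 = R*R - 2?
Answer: 10404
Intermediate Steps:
d(R, O) = -4 + 2*R² (d(R, O) = 2*(R*R - 2) = 2*(R² - 2) = 2*(-2 + R²) = -4 + 2*R²)
(-118 + (2*d(0/(-4), 2))*(-2))² = (-118 + (2*(-4 + 2*(0/(-4))²))*(-2))² = (-118 + (2*(-4 + 2*(0*(-¼))²))*(-2))² = (-118 + (2*(-4 + 2*0²))*(-2))² = (-118 + (2*(-4 + 2*0))*(-2))² = (-118 + (2*(-4 + 0))*(-2))² = (-118 + (2*(-4))*(-2))² = (-118 - 8*(-2))² = (-118 + 16)² = (-102)² = 10404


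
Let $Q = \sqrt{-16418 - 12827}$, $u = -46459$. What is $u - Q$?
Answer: $-46459 - i \sqrt{29245} \approx -46459.0 - 171.01 i$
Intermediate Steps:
$Q = i \sqrt{29245}$ ($Q = \sqrt{-29245} = i \sqrt{29245} \approx 171.01 i$)
$u - Q = -46459 - i \sqrt{29245}$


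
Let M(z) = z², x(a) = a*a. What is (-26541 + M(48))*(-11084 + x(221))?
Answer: -915116409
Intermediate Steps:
x(a) = a²
(-26541 + M(48))*(-11084 + x(221)) = (-26541 + 48²)*(-11084 + 221²) = (-26541 + 2304)*(-11084 + 48841) = -24237*37757 = -915116409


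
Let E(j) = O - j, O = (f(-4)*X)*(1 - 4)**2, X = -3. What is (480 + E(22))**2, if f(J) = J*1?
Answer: 320356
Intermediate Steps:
f(J) = J
O = 108 (O = (-4*(-3))*(1 - 4)**2 = 12*(-3)**2 = 12*9 = 108)
E(j) = 108 - j
(480 + E(22))**2 = (480 + (108 - 1*22))**2 = (480 + (108 - 22))**2 = (480 + 86)**2 = 566**2 = 320356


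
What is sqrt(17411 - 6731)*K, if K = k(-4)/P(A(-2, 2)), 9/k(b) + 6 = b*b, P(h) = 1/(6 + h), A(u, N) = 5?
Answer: 99*sqrt(2670)/5 ≈ 1023.1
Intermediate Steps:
k(b) = 9/(-6 + b**2) (k(b) = 9/(-6 + b*b) = 9/(-6 + b**2))
K = 99/10 (K = (9/(-6 + (-4)**2))/(1/(6 + 5)) = (9/(-6 + 16))/(1/11) = (9/10)/(1/11) = (9*(1/10))*11 = (9/10)*11 = 99/10 ≈ 9.9000)
sqrt(17411 - 6731)*K = sqrt(17411 - 6731)*(99/10) = sqrt(10680)*(99/10) = (2*sqrt(2670))*(99/10) = 99*sqrt(2670)/5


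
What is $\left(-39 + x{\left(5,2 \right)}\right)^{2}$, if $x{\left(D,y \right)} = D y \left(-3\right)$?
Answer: $4761$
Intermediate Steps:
$x{\left(D,y \right)} = - 3 D y$
$\left(-39 + x{\left(5,2 \right)}\right)^{2} = \left(-39 - 15 \cdot 2\right)^{2} = \left(-39 - 30\right)^{2} = \left(-69\right)^{2} = 4761$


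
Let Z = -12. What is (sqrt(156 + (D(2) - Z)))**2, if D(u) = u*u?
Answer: 172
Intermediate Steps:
D(u) = u**2
(sqrt(156 + (D(2) - Z)))**2 = (sqrt(156 + (2**2 - 1*(-12))))**2 = (sqrt(156 + (4 + 12)))**2 = (sqrt(156 + 16))**2 = (sqrt(172))**2 = (2*sqrt(43))**2 = 172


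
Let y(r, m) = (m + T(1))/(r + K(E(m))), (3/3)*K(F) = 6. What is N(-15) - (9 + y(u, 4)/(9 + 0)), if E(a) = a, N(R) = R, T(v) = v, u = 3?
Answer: -1949/81 ≈ -24.062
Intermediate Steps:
K(F) = 6
y(r, m) = (1 + m)/(6 + r) (y(r, m) = (m + 1)/(r + 6) = (1 + m)/(6 + r))
N(-15) - (9 + y(u, 4)/(9 + 0)) = -15 - (9 + ((1 + 4)/(6 + 3))/(9 + 0)) = -15 - (9 + (5/9)/9) = -15 - (9 + ((⅑)*5)*(⅑)) = -15 - (9 + (5/9)*(⅑)) = -15 - (9 + 5/81) = -15 - 1*734/81 = -15 - 734/81 = -1949/81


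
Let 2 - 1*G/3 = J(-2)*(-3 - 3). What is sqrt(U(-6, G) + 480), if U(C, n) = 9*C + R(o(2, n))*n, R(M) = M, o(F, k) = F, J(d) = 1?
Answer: sqrt(474) ≈ 21.772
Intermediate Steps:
G = 24 (G = 6 - 3*(-3 - 3) = 6 - 3*(-6) = 6 + 18 = 24)
U(C, n) = 2*n + 9*C (U(C, n) = 9*C + 2*n = 2*n + 9*C)
sqrt(U(-6, G) + 480) = sqrt((2*24 + 9*(-6)) + 480) = sqrt((48 - 54) + 480) = sqrt(-6 + 480) = sqrt(474)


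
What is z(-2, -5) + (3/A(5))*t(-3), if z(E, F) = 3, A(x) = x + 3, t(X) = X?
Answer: 15/8 ≈ 1.8750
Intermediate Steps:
A(x) = 3 + x
z(-2, -5) + (3/A(5))*t(-3) = 3 + (3/(3 + 5))*(-3) = 3 + (3/8)*(-3) = 3 - 9/8 = 15/8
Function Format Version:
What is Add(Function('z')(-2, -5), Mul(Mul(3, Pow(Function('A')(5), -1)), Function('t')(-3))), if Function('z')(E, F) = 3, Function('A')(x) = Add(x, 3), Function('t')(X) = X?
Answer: Rational(15, 8) ≈ 1.8750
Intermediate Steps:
Function('A')(x) = Add(3, x)
Add(Function('z')(-2, -5), Mul(Mul(3, Pow(Function('A')(5), -1)), Function('t')(-3))) = Add(3, Mul(Mul(3, Pow(Add(3, 5), -1)), -3)) = Add(3, Mul(Mul(3, Pow(8, -1)), -3)) = Add(3, Mul(Mul(3, Rational(1, 8)), -3)) = Add(3, Mul(Rational(3, 8), -3)) = Add(3, Rational(-9, 8)) = Rational(15, 8)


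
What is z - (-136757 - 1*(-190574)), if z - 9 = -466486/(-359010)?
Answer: -9658571797/179505 ≈ -53807.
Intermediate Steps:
z = 1848788/179505 (z = 9 - 466486/(-359010) = 9 - 466486*(-1/359010) = 9 + 233243/179505 = 1848788/179505 ≈ 10.299)
z - (-136757 - 1*(-190574)) = 1848788/179505 - (-136757 - 1*(-190574)) = 1848788/179505 - (-136757 + 190574) = 1848788/179505 - 1*53817 = 1848788/179505 - 53817 = -9658571797/179505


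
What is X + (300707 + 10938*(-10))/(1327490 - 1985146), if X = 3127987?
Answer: 2057139227145/657656 ≈ 3.1280e+6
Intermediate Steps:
X + (300707 + 10938*(-10))/(1327490 - 1985146) = 3127987 + (300707 + 10938*(-10))/(1327490 - 1985146) = 3127987 + (300707 - 109380)/(-657656) = 3127987 + 191327*(-1/657656) = 3127987 - 191327/657656 = 2057139227145/657656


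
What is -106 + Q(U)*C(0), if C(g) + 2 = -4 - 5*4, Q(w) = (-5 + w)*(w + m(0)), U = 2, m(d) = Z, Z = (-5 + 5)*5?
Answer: 50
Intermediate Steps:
Z = 0 (Z = 0*5 = 0)
m(d) = 0
Q(w) = w*(-5 + w) (Q(w) = (-5 + w)*(w + 0) = (-5 + w)*w = w*(-5 + w))
C(g) = -26 (C(g) = -2 + (-4 - 5*4) = -2 + (-4 - 20) = -2 - 24 = -26)
-106 + Q(U)*C(0) = -106 + (2*(-5 + 2))*(-26) = -106 + (2*(-3))*(-26) = -106 - 6*(-26) = -106 + 156 = 50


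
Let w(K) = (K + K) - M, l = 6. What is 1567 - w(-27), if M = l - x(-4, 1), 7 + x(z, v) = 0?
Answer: 1634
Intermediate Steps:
x(z, v) = -7 (x(z, v) = -7 + 0 = -7)
M = 13 (M = 6 - 1*(-7) = 6 + 7 = 13)
w(K) = -13 + 2*K (w(K) = (K + K) - 1*13 = 2*K - 13 = -13 + 2*K)
1567 - w(-27) = 1567 - (-13 + 2*(-27)) = 1567 - (-13 - 54) = 1567 - 1*(-67) = 1567 + 67 = 1634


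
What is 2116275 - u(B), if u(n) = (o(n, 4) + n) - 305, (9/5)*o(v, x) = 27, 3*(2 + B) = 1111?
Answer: 6348590/3 ≈ 2.1162e+6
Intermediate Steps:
B = 1105/3 (B = -2 + (⅓)*1111 = -2 + 1111/3 = 1105/3 ≈ 368.33)
o(v, x) = 15 (o(v, x) = (5/9)*27 = 15)
u(n) = -290 + n (u(n) = (15 + n) - 305 = -290 + n)
2116275 - u(B) = 2116275 - (-290 + 1105/3) = 2116275 - 1*235/3 = 2116275 - 235/3 = 6348590/3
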